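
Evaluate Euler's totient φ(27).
18

Prime factorization: 27 = 3^3
Using the formula φ(n) = n × Π(1 - 1/p) for each prime factor p:
φ(27) = 27 × (1 - 1/3)
φ(27) = 18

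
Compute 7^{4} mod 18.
7

Using successive squaring:
Binary expansion of 4: 100
Powers of 7 mod 18 (each is the square of the previous):
  7^1 ≡ 7 (mod 18)
  7^2 ≡ 7² = 49 ≡ 13 (mod 18)
  7^4 ≡ 13² = 169 ≡ 7 (mod 18)
4 is a power of 2, so 7^4 is the last square: ≡ 7 (mod 18)
Result: 7^4 ≡ 7 (mod 18)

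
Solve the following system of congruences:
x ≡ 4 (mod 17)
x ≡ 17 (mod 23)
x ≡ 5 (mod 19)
6940

Using the Chinese Remainder Theorem:
M = product of moduli = 7429
For equation 1: M_1 = 437, 437 ≡ 12 (mod 17), inverse of 437 mod 17 is 10 (check: 12 × 10 = 120 ≡ 1 (mod 17))
For equation 2: M_2 = 323, 323 ≡ 1 (mod 23), inverse of 323 mod 23 is 1 (check: 1 × 1 = 1 ≡ 1 (mod 23))
For equation 3: M_3 = 391, 391 ≡ 11 (mod 19), inverse of 391 mod 19 is 7 (check: 11 × 7 = 77 ≡ 1 (mod 19))
Combine: x ≡ Σ r_i×M_i×(M_i⁻¹ mod m_i) = 4×437×10 + 17×323×1 + 5×391×7 = 17480 + 5491 + 13685 = 36656
36656 mod 7429 = 6940
x ≡ 6940 (mod 7429)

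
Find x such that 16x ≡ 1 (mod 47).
16^(-1) ≡ 3 (mod 47). Verification: 16 × 3 = 48 ≡ 1 (mod 47)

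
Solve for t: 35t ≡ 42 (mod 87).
36

Since gcd(35, 87) = 1 divides 42, a solution exists.
Multiply both sides by the inverse of 35 mod 87:
  35^(-1) mod 87 = 5
  x ≡ 5 × 42 ≡ 210 ≡ 36 (mod 87)
Verification: 35 × 36 = 1260 = 14 × 87 + 42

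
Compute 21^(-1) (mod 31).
21^(-1) ≡ 3 (mod 31). Verification: 21 × 3 = 63 ≡ 1 (mod 31)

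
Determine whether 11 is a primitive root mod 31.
p - 1 = 30 has prime divisors 2, 3, 5. Check 11^(30/q) mod 31 for each: 11^(30/2) = 11^15 ≡ 30, 11^(30/3) = 11^10 ≡ 5, 11^(30/5) = 11^6 ≡ 4 (mod 31). None of these is 1, so 11 has order 30 = φ(31), so it is a primitive root mod 31.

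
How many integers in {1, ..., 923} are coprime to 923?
840

Prime factorization: 923 = 13 × 71
Using the formula φ(n) = n × Π(1 - 1/p) for each prime factor p:
φ(923) = 923 × (1 - 1/13) × (1 - 1/71)
φ(923) = 840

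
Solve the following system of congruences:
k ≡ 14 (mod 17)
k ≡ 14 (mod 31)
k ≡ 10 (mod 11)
2122

Using the Chinese Remainder Theorem:
M = product of moduli = 5797
For equation 1: M_1 = 341, 341 ≡ 1 (mod 17), inverse of 341 mod 17 is 1 (check: 1 × 1 = 1 ≡ 1 (mod 17))
For equation 2: M_2 = 187, 187 ≡ 1 (mod 31), inverse of 187 mod 31 is 1 (check: 1 × 1 = 1 ≡ 1 (mod 31))
For equation 3: M_3 = 527, 527 ≡ 10 (mod 11), inverse of 527 mod 11 is 10 (check: 10 × 10 = 100 ≡ 1 (mod 11))
Combine: k ≡ Σ r_i×M_i×(M_i⁻¹ mod m_i) = 14×341×1 + 14×187×1 + 10×527×10 = 4774 + 2618 + 52700 = 60092
60092 mod 5797 = 2122
k ≡ 2122 (mod 5797)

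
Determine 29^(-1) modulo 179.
29^(-1) ≡ 142 (mod 179). Verification: 29 × 142 = 4118 ≡ 1 (mod 179)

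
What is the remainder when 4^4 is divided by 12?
4 = 4 (binary 100). Repeated squaring mod 12: 4^1 ≡ 4; 4^2 ≡ 4² = 16 ≡ 4; 4^4 ≡ 4² = 16 ≡ 4. So 4^4 ≡ 4 (mod 12).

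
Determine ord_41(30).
Powers of 30 mod 41: 30^1≡30, 30^2≡39, 30^3≡22, 30^4≡4, 30^5≡38, 30^6≡33, 30^7≡6, 30^8≡16, 30^9≡29, 30^10≡9, 30^11≡24, 30^12≡23, 30^13≡34, 30^14≡36, 30^15≡14, 30^16≡10, 30^17≡13, 30^18≡21, 30^19≡15, 30^20≡40, 30^21≡11, 30^22≡2, 30^23≡19, 30^24≡37, 30^25≡3, 30^26≡8, 30^27≡35, 30^28≡25, 30^29≡12, 30^30≡32, 30^31≡17, 30^32≡18, 30^33≡7, 30^34≡5, 30^35≡27, 30^36≡31, 30^37≡28, 30^38≡20, 30^39≡26, 30^40≡1. Order = 40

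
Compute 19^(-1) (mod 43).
19^(-1) ≡ 34 (mod 43). Verification: 19 × 34 = 646 ≡ 1 (mod 43)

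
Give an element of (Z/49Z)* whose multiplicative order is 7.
8 has order 7 mod 49 since 8^{7} ≡ 1 (mod 49) and no smaller power works.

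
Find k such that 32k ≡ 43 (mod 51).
38

Since gcd(32, 51) = 1 divides 43, a solution exists.
Multiply both sides by the inverse of 32 mod 51:
  32^(-1) mod 51 = 8
  x ≡ 8 × 43 ≡ 344 ≡ 38 (mod 51)
Verification: 32 × 38 = 1216 = 23 × 51 + 43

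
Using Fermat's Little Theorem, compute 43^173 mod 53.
By Fermat: 43^{52} ≡ 1 (mod 53). 173 = 3×52 + 17. So 43^{173} ≡ 43^{17} ≡ 17 (mod 53)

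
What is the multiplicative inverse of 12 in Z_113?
12^(-1) ≡ 66 (mod 113). Verification: 12 × 66 = 792 ≡ 1 (mod 113)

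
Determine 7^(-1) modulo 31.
7^(-1) ≡ 9 (mod 31). Verification: 7 × 9 = 63 ≡ 1 (mod 31)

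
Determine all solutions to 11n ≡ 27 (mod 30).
27

Since gcd(11, 30) = 1 divides 27, a solution exists.
Multiply both sides by the inverse of 11 mod 30:
  11^(-1) mod 30 = 11
  x ≡ 11 × 27 ≡ 297 ≡ 27 (mod 30)
Verification: 11 × 27 = 297 = 9 × 30 + 27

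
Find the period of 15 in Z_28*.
Powers of 15 mod 28: 15^1≡15, 15^2≡1. Order = 2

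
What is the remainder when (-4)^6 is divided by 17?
(-4) ≡ 13 (mod 17). 6 = 4 + 2 (binary 110). Repeated squaring mod 17: 13^1 ≡ 13; 13^2 ≡ 13² = 169 ≡ 16; 13^4 ≡ 16² = 256 ≡ 1. Multiply: (-4)^6 ≡ 13^4 × 13^2 ≡ 1 × 16 (mod 17): 1 × 16 = 16 ≡ 16. So (-4)^6 ≡ 16 (mod 17).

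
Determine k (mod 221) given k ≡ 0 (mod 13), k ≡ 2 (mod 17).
104

Using the Chinese Remainder Theorem:
M = product of moduli = 221
For equation 1: M_1 = 17, 17 ≡ 4 (mod 13), inverse of 17 mod 13 is 10 (check: 4 × 10 = 40 ≡ 1 (mod 13))
For equation 2: M_2 = 13, 13 ≡ 13 (mod 17), inverse of 13 mod 17 is 4 (check: 13 × 4 = 52 ≡ 1 (mod 17))
Combine: k ≡ Σ r_i×M_i×(M_i⁻¹ mod m_i) = 0×17×10 + 2×13×4 = 0 + 104 = 104
104 mod 221 = 104
k ≡ 104 (mod 221)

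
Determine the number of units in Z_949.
864

Prime factorization: 949 = 13 × 73
Using the formula φ(n) = n × Π(1 - 1/p) for each prime factor p:
φ(949) = 949 × (1 - 1/13) × (1 - 1/73)
φ(949) = 864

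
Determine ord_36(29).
Powers of 29 mod 36: 29^1≡29, 29^2≡13, 29^3≡17, 29^4≡25, 29^5≡5, 29^6≡1. Order = 6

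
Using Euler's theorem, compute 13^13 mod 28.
By Euler: 13^{12} ≡ 1 (mod 28) since gcd(13, 28) = 1. 13 = 1×12 + 1. So 13^{13} ≡ 13^{1} ≡ 13 (mod 28)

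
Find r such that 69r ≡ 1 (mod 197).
69^(-1) ≡ 20 (mod 197). Verification: 69 × 20 = 1380 ≡ 1 (mod 197)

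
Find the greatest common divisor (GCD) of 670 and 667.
1

Using the Euclidean algorithm:
670 = 1 × 667 + 3
667 = 222 × 3 + 1
3 = 3 × 1 + 0

GCD(670, 667) = 1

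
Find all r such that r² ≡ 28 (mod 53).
The square roots of 28 mod 53 are 44 and 9. Verify: 44² = 1936 ≡ 28 (mod 53)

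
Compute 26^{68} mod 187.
152

Using successive squaring:
Binary expansion of 68: 1000100
Powers of 26 mod 187 (each is the square of the previous):
  26^1 ≡ 26 (mod 187)
  26^2 ≡ 26² = 676 ≡ 115 (mod 187)
  26^4 ≡ 115² = 13225 ≡ 135 (mod 187)
  26^8 ≡ 135² = 18225 ≡ 86 (mod 187)
  26^16 ≡ 86² = 7396 ≡ 103 (mod 187)
  26^32 ≡ 103² = 10609 ≡ 137 (mod 187)
  26^64 ≡ 137² = 18769 ≡ 69 (mod 187)
68 = 64 + 4, so 26^68 = 26^64 × 26^4 ≡ 69 × 135 (mod 187)
Multiplying step by step:
  69 × 135 = 9315 ≡ 152 (mod 187)
Result: 26^68 ≡ 152 (mod 187)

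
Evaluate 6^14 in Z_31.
Using repeated squaring. 14 = 8 + 4 + 2 (binary 1110). Repeated squaring mod 31: 6^1 ≡ 6; 6^2 ≡ 6² = 36 ≡ 5; 6^4 ≡ 5² = 25 ≡ 25; 6^8 ≡ 25² = 625 ≡ 5. Multiply: 6^14 = 6^8 × 6^4 × 6^2 ≡ 5 × 25 × 5 (mod 31): 5 × 25 = 125 ≡ 1; 1 × 5 = 5 ≡ 5. So 6^14 ≡ 5 (mod 31).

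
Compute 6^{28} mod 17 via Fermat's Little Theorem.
13

By Fermat's Little Theorem, a^(p-1) ≡ 1 (mod p) for prime p and gcd(a, p) = 1
Here p = 17, so 6^16 ≡ 1 (mod 17)
We can reduce the exponent: 28 mod 16 = 12
So 6^28 ≡ 6^12 (mod 17)
Computing: 6^12 mod 17 = 13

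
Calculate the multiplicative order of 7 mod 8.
Powers of 7 mod 8: 7^1≡7, 7^2≡1. Order = 2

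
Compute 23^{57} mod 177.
77

Using successive squaring:
Binary expansion of 57: 111001
Powers of 23 mod 177 (each is the square of the previous):
  23^1 ≡ 23 (mod 177)
  23^2 ≡ 23² = 529 ≡ 175 (mod 177)
  23^4 ≡ 175² = 30625 ≡ 4 (mod 177)
  23^8 ≡ 4² = 16 ≡ 16 (mod 177)
  23^16 ≡ 16² = 256 ≡ 79 (mod 177)
  23^32 ≡ 79² = 6241 ≡ 46 (mod 177)
57 = 32 + 16 + 8 + 1, so 23^57 = 23^32 × 23^16 × 23^8 × 23^1 ≡ 46 × 79 × 16 × 23 (mod 177)
Multiplying step by step:
  46 × 79 = 3634 ≡ 94 (mod 177)
  94 × 16 = 1504 ≡ 88 (mod 177)
  88 × 23 = 2024 ≡ 77 (mod 177)
Result: 23^57 ≡ 77 (mod 177)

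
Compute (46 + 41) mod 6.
3

(46 + 41) = 87
87 mod 6 = 3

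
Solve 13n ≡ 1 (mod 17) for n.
13^(-1) ≡ 4 (mod 17). Verification: 13 × 4 = 52 ≡ 1 (mod 17)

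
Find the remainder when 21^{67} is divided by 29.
By Fermat: 21^{28} ≡ 1 (mod 29). 67 = 2×28 + 11. So 21^{67} ≡ 21^{11} ≡ 26 (mod 29)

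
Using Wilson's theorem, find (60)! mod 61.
By Wilson's theorem, (60)! ≡ -1 ≡ 60 (mod 61)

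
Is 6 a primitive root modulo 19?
p - 1 = 18 has prime divisors 2, 3. Check 6^(18/q) mod 19 for each: 6^(18/2) = 6^9 ≡ 1, 6^(18/3) = 6^6 ≡ 11 (mod 19). Since 6^9 ≡ 1 (mod 19), the order of 6 divides 9 (in fact the order is 9) ≠ 18, so it is not a primitive root.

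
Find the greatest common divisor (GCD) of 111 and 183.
3

Using the Euclidean algorithm:
111 = 0 × 183 + 111
183 = 1 × 111 + 72
111 = 1 × 72 + 39
72 = 1 × 39 + 33
39 = 1 × 33 + 6
33 = 5 × 6 + 3
6 = 2 × 3 + 0

GCD(111, 183) = 3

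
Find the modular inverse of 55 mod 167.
55^(-1) ≡ 82 (mod 167). Verification: 55 × 82 = 4510 ≡ 1 (mod 167)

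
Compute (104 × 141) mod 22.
12

(104 × 141) = 14664
14664 mod 22 = 12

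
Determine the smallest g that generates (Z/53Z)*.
2

A primitive root g modulo p has order p-1 = 52
Prime divisors of 52: [2, 13]
g is a primitive root iff g^(52/q) ≢ 1 (mod 53) for each prime divisor q
Testing small values:
  g = 2: 2^26 ≡ 52, 2^4 ≡ 16 (mod 53) → none is 1, primitive root!
The smallest primitive root is 2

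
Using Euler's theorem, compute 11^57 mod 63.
By Euler: 11^{36} ≡ 1 (mod 63) since gcd(11, 63) = 1. 57 = 1×36 + 21. So 11^{57} ≡ 11^{21} ≡ 8 (mod 63)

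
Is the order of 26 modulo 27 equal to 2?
Yes, ord_27(26) = 2.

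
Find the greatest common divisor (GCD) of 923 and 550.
1

Using the Euclidean algorithm:
923 = 1 × 550 + 373
550 = 1 × 373 + 177
373 = 2 × 177 + 19
177 = 9 × 19 + 6
19 = 3 × 6 + 1
6 = 6 × 1 + 0

GCD(923, 550) = 1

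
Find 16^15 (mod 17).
Using repeated squaring. 15 = 8 + 4 + 2 + 1 (binary 1111). Repeated squaring mod 17: 16^1 ≡ 16; 16^2 ≡ 16² = 256 ≡ 1; 16^4 ≡ 1² = 1 ≡ 1; 16^8 ≡ 1² = 1 ≡ 1. Multiply: 16^15 = 16^8 × 16^4 × 16^2 × 16^1 ≡ 1 × 1 × 1 × 16 (mod 17): 1 × 1 = 1 ≡ 1; 1 × 1 = 1 ≡ 1; 1 × 16 = 16 ≡ 16. So 16^15 ≡ 16 (mod 17).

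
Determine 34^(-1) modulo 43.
34^(-1) ≡ 19 (mod 43). Verification: 34 × 19 = 646 ≡ 1 (mod 43)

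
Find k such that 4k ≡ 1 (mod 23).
4^(-1) ≡ 6 (mod 23). Verification: 4 × 6 = 24 ≡ 1 (mod 23)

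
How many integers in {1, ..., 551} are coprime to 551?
504

Prime factorization: 551 = 19 × 29
Using the formula φ(n) = n × Π(1 - 1/p) for each prime factor p:
φ(551) = 551 × (1 - 1/19) × (1 - 1/29)
φ(551) = 504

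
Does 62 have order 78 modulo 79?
p - 1 = 78 has prime divisors 2, 3, 13. Check 62^(78/q) mod 79 for each: 62^(78/2) = 62^39 ≡ 1, 62^(78/3) = 62^26 ≡ 1, 62^(78/13) = 62^6 ≡ 67 (mod 79). Since 62^39 ≡ 1 (mod 79), the order of 62 divides 39 (in fact the order is 13) ≠ 78, so it is not a primitive root.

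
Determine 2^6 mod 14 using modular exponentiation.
6 = 4 + 2 (binary 110). Repeated squaring mod 14: 2^1 ≡ 2; 2^2 ≡ 2² = 4 ≡ 4; 2^4 ≡ 4² = 16 ≡ 2. Multiply: 2^6 = 2^4 × 2^2 ≡ 2 × 4 (mod 14): 2 × 4 = 8 ≡ 8. So 2^6 ≡ 8 (mod 14).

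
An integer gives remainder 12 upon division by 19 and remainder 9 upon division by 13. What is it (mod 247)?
M = 19 × 13 = 247. M₁ = 13, y₁ ≡ 3 (mod 19). M₂ = 19, y₂ ≡ 11 (mod 13). n = 12×13×3 + 9×19×11 ≡ 126 (mod 247). The smallest positive such number is 126.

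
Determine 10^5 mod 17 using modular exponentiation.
5 = 4 + 1 (binary 101). Repeated squaring mod 17: 10^1 ≡ 10; 10^2 ≡ 10² = 100 ≡ 15; 10^4 ≡ 15² = 225 ≡ 4. Multiply: 10^5 = 10^4 × 10^1 ≡ 4 × 10 (mod 17): 4 × 10 = 40 ≡ 6. So 10^5 ≡ 6 (mod 17).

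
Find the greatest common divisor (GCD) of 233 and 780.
1

Using the Euclidean algorithm:
233 = 0 × 780 + 233
780 = 3 × 233 + 81
233 = 2 × 81 + 71
81 = 1 × 71 + 10
71 = 7 × 10 + 1
10 = 10 × 1 + 0

GCD(233, 780) = 1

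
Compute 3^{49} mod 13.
3

Using successive squaring:
Binary expansion of 49: 110001
Powers of 3 mod 13 (each is the square of the previous):
  3^1 ≡ 3 (mod 13)
  3^2 ≡ 3² = 9 ≡ 9 (mod 13)
  3^4 ≡ 9² = 81 ≡ 3 (mod 13)
  3^8 ≡ 3² = 9 ≡ 9 (mod 13)
  3^16 ≡ 9² = 81 ≡ 3 (mod 13)
  3^32 ≡ 3² = 9 ≡ 9 (mod 13)
49 = 32 + 16 + 1, so 3^49 = 3^32 × 3^16 × 3^1 ≡ 9 × 3 × 3 (mod 13)
Multiplying step by step:
  9 × 3 = 27 ≡ 1 (mod 13)
  1 × 3 = 3 ≡ 3 (mod 13)
Result: 3^49 ≡ 3 (mod 13)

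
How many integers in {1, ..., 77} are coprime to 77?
60

Prime factorization: 77 = 7 × 11
Using the formula φ(n) = n × Π(1 - 1/p) for each prime factor p:
φ(77) = 77 × (1 - 1/7) × (1 - 1/11)
φ(77) = 60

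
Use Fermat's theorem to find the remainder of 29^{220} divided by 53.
42

By Fermat's Little Theorem, a^(p-1) ≡ 1 (mod p) for prime p and gcd(a, p) = 1
Here p = 53, so 29^52 ≡ 1 (mod 53)
We can reduce the exponent: 220 mod 52 = 12
So 29^220 ≡ 29^12 (mod 53)
Computing: 29^12 mod 53 = 42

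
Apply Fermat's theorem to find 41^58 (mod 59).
By Fermat's Little Theorem, 41^{58} ≡ 1 (mod 59) since 59 is prime and gcd(41, 59) = 1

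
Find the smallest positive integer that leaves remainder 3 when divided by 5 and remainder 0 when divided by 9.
M = 5 × 9 = 45. M₁ = 9, y₁ ≡ 4 (mod 5). M₂ = 5, y₂ ≡ 2 (mod 9). n = 3×9×4 + 0×5×2 ≡ 18 (mod 45). The smallest positive such number is 18.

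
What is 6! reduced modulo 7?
By Wilson's theorem, (6)! ≡ -1 ≡ 6 (mod 7)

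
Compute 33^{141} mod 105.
48

Using successive squaring:
Binary expansion of 141: 10001101
Powers of 33 mod 105 (each is the square of the previous):
  33^1 ≡ 33 (mod 105)
  33^2 ≡ 33² = 1089 ≡ 39 (mod 105)
  33^4 ≡ 39² = 1521 ≡ 51 (mod 105)
  33^8 ≡ 51² = 2601 ≡ 81 (mod 105)
  33^16 ≡ 81² = 6561 ≡ 51 (mod 105)
  33^32 ≡ 51² = 2601 ≡ 81 (mod 105)
  33^64 ≡ 81² = 6561 ≡ 51 (mod 105)
  33^128 ≡ 51² = 2601 ≡ 81 (mod 105)
141 = 128 + 8 + 4 + 1, so 33^141 = 33^128 × 33^8 × 33^4 × 33^1 ≡ 81 × 81 × 51 × 33 (mod 105)
Multiplying step by step:
  81 × 81 = 6561 ≡ 51 (mod 105)
  51 × 51 = 2601 ≡ 81 (mod 105)
  81 × 33 = 2673 ≡ 48 (mod 105)
Result: 33^141 ≡ 48 (mod 105)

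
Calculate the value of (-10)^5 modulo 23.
(-10) ≡ 13 (mod 23). 5 = 4 + 1 (binary 101). Repeated squaring mod 23: 13^1 ≡ 13; 13^2 ≡ 13² = 169 ≡ 8; 13^4 ≡ 8² = 64 ≡ 18. Multiply: (-10)^5 ≡ 13^4 × 13^1 ≡ 18 × 13 (mod 23): 18 × 13 = 234 ≡ 4. So (-10)^5 ≡ 4 (mod 23).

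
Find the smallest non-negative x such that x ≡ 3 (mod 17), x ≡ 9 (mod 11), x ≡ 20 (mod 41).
20

Using the Chinese Remainder Theorem:
M = product of moduli = 7667
For equation 1: M_1 = 451, 451 ≡ 9 (mod 17), inverse of 451 mod 17 is 2 (check: 9 × 2 = 18 ≡ 1 (mod 17))
For equation 2: M_2 = 697, 697 ≡ 4 (mod 11), inverse of 697 mod 11 is 3 (check: 4 × 3 = 12 ≡ 1 (mod 11))
For equation 3: M_3 = 187, 187 ≡ 23 (mod 41), inverse of 187 mod 41 is 25 (check: 23 × 25 = 575 ≡ 1 (mod 41))
Combine: x ≡ Σ r_i×M_i×(M_i⁻¹ mod m_i) = 3×451×2 + 9×697×3 + 20×187×25 = 2706 + 18819 + 93500 = 115025
115025 mod 7667 = 20
x ≡ 20 (mod 7667)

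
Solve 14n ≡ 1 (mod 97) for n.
7

Using Extended Euclidean Algorithm:
gcd(14, 97) = 1
Bezout coefficients: 14 × 7 + 97 × -1 = 1
So 14 × 7 ≡ 1 (mod 97)
The inverse is 7 mod 97 = 7
Verification: 14 × 7 = 98 = 1 × 97 + 1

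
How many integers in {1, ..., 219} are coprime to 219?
144

Prime factorization: 219 = 3 × 73
Using the formula φ(n) = n × Π(1 - 1/p) for each prime factor p:
φ(219) = 219 × (1 - 1/3) × (1 - 1/73)
φ(219) = 144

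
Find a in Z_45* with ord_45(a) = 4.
28 has order 4 mod 45 since 28^{4} ≡ 1 (mod 45) and no smaller power works.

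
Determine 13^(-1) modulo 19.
13^(-1) ≡ 3 (mod 19). Verification: 13 × 3 = 39 ≡ 1 (mod 19)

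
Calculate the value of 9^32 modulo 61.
Using repeated squaring. 32 = 32 (binary 100000). Repeated squaring mod 61: 9^1 ≡ 9; 9^2 ≡ 9² = 81 ≡ 20; 9^4 ≡ 20² = 400 ≡ 34; 9^8 ≡ 34² = 1156 ≡ 58; 9^16 ≡ 58² = 3364 ≡ 9; 9^32 ≡ 9² = 81 ≡ 20. So 9^32 ≡ 20 (mod 61).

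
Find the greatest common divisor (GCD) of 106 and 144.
2

Using the Euclidean algorithm:
106 = 0 × 144 + 106
144 = 1 × 106 + 38
106 = 2 × 38 + 30
38 = 1 × 30 + 8
30 = 3 × 8 + 6
8 = 1 × 6 + 2
6 = 3 × 2 + 0

GCD(106, 144) = 2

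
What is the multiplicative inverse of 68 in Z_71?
47

Using Extended Euclidean Algorithm:
gcd(68, 71) = 1
Bezout coefficients: 68 × -24 + 71 × 23 = 1
So 68 × -24 ≡ 1 (mod 71)
The inverse is -24 mod 71 = 47
Verification: 68 × 47 = 3196 = 45 × 71 + 1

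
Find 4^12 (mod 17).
Using repeated squaring. 12 = 8 + 4 (binary 1100). Repeated squaring mod 17: 4^1 ≡ 4; 4^2 ≡ 4² = 16 ≡ 16; 4^4 ≡ 16² = 256 ≡ 1; 4^8 ≡ 1² = 1 ≡ 1. Multiply: 4^12 = 4^8 × 4^4 ≡ 1 × 1 (mod 17): 1 × 1 = 1 ≡ 1. So 4^12 ≡ 1 (mod 17).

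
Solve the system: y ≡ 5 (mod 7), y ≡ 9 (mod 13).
M = 7 × 13 = 91. M₁ = 13, y₁ ≡ 6 (mod 7). M₂ = 7, y₂ ≡ 2 (mod 13). y = 5×13×6 + 9×7×2 ≡ 61 (mod 91)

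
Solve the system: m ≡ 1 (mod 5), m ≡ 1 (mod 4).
M = 5 × 4 = 20. M₁ = 4, y₁ ≡ 4 (mod 5). M₂ = 5, y₂ ≡ 1 (mod 4). m = 1×4×4 + 1×5×1 ≡ 1 (mod 20)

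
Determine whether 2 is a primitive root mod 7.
p - 1 = 6 has prime divisors 2, 3. Check 2^(6/q) mod 7 for each: 2^(6/2) = 2^3 ≡ 1, 2^(6/3) = 2^2 ≡ 4 (mod 7). Since 2^3 ≡ 1 (mod 7), the order of 2 divides 3 (in fact the order is 3) ≠ 6, so it is not a primitive root.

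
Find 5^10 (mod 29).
10 = 8 + 2 (binary 1010). Repeated squaring mod 29: 5^1 ≡ 5; 5^2 ≡ 5² = 25 ≡ 25; 5^4 ≡ 25² = 625 ≡ 16; 5^8 ≡ 16² = 256 ≡ 24. Multiply: 5^10 = 5^8 × 5^2 ≡ 24 × 25 (mod 29): 24 × 25 = 600 ≡ 20. So 5^10 ≡ 20 (mod 29).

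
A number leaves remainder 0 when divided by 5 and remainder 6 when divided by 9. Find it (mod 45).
M = 5 × 9 = 45. M₁ = 9, y₁ ≡ 4 (mod 5). M₂ = 5, y₂ ≡ 2 (mod 9). r = 0×9×4 + 6×5×2 ≡ 15 (mod 45)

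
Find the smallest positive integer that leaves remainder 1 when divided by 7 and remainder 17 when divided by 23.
M = 7 × 23 = 161. M₁ = 23, y₁ ≡ 4 (mod 7). M₂ = 7, y₂ ≡ 10 (mod 23). t = 1×23×4 + 17×7×10 ≡ 155 (mod 161). The smallest positive such number is 155.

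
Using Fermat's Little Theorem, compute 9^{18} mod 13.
1

By Fermat's Little Theorem, a^(p-1) ≡ 1 (mod p) for prime p and gcd(a, p) = 1
Here p = 13, so 9^12 ≡ 1 (mod 13)
We can reduce the exponent: 18 mod 12 = 6
So 9^18 ≡ 9^6 (mod 13)
Computing: 9^6 mod 13 = 1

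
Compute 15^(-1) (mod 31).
15^(-1) ≡ 29 (mod 31). Verification: 15 × 29 = 435 ≡ 1 (mod 31)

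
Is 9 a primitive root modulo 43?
No

To verify, check if 9^(42/q) ≢ 1 (mod 43) for each prime divisor q of 42
Divisors of 42 = 42: [1, 2, 3, 6, 7, 14, 21, 42]
  9^(42/2) = 9^21 ≡ 1 (mod 43)
  9^(42/3) = 9^14 ≡ 6 (mod 43)
  9^(42/7) = 9^6 ≡ 4 (mod 43)
Conclusion: 9 is not a primitive root modulo 43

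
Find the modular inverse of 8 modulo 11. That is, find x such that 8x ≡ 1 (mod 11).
7

Using Extended Euclidean Algorithm:
gcd(8, 11) = 1
Bezout coefficients: 8 × -4 + 11 × 3 = 1
So 8 × -4 ≡ 1 (mod 11)
The inverse is -4 mod 11 = 7
Verification: 8 × 7 = 56 = 5 × 11 + 1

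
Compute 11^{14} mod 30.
1

Using successive squaring:
Binary expansion of 14: 1110
Powers of 11 mod 30 (each is the square of the previous):
  11^1 ≡ 11 (mod 30)
  11^2 ≡ 11² = 121 ≡ 1 (mod 30)
  11^4 ≡ 1² = 1 ≡ 1 (mod 30)
  11^8 ≡ 1² = 1 ≡ 1 (mod 30)
14 = 8 + 4 + 2, so 11^14 = 11^8 × 11^4 × 11^2 ≡ 1 × 1 × 1 (mod 30)
Multiplying step by step:
  1 × 1 = 1 ≡ 1 (mod 30)
  1 × 1 = 1 ≡ 1 (mod 30)
Result: 11^14 ≡ 1 (mod 30)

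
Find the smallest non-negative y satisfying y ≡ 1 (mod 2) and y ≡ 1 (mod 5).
M = 2 × 5 = 10. M₁ = 5, y₁ ≡ 1 (mod 2). M₂ = 2, y₂ ≡ 3 (mod 5). y = 1×5×1 + 1×2×3 ≡ 1 (mod 10)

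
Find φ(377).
336

Prime factorization: 377 = 13 × 29
Using the formula φ(n) = n × Π(1 - 1/p) for each prime factor p:
φ(377) = 377 × (1 - 1/13) × (1 - 1/29)
φ(377) = 336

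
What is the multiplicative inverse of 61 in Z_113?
63

Using Extended Euclidean Algorithm:
gcd(61, 113) = 1
Bezout coefficients: 61 × -50 + 113 × 27 = 1
So 61 × -50 ≡ 1 (mod 113)
The inverse is -50 mod 113 = 63
Verification: 61 × 63 = 3843 = 34 × 113 + 1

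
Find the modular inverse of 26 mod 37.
26^(-1) ≡ 10 (mod 37). Verification: 26 × 10 = 260 ≡ 1 (mod 37)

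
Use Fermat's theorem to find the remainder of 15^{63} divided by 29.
17

By Fermat's Little Theorem, a^(p-1) ≡ 1 (mod p) for prime p and gcd(a, p) = 1
Here p = 29, so 15^28 ≡ 1 (mod 29)
We can reduce the exponent: 63 mod 28 = 7
So 15^63 ≡ 15^7 (mod 29)
Computing: 15^7 mod 29 = 17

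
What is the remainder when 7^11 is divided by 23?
Using repeated squaring. 11 = 8 + 2 + 1 (binary 1011). Repeated squaring mod 23: 7^1 ≡ 7; 7^2 ≡ 7² = 49 ≡ 3; 7^4 ≡ 3² = 9 ≡ 9; 7^8 ≡ 9² = 81 ≡ 12. Multiply: 7^11 = 7^8 × 7^2 × 7^1 ≡ 12 × 3 × 7 (mod 23): 12 × 3 = 36 ≡ 13; 13 × 7 = 91 ≡ 22. So 7^11 ≡ 22 (mod 23).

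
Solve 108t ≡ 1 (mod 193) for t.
108^(-1) ≡ 84 (mod 193). Verification: 108 × 84 = 9072 ≡ 1 (mod 193)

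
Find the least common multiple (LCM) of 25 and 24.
600

First find GCD(25, 24) using the Euclidean algorithm:
25 = 1 × 24 + 1
24 = 24 × 1 + 0
GCD(25, 24) = 1

LCM formula: LCM(a, b) = (a × b) / GCD(a, b)
LCM(25, 24) = (25 × 24) / 1
LCM(25, 24) = 600 / 1
LCM(25, 24) = 600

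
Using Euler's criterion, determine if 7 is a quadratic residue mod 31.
By Euler's criterion: 7^{15} ≡ 1 (mod 31). Since this equals 1, 7 is a QR.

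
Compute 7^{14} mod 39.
10

Using successive squaring:
Binary expansion of 14: 1110
Powers of 7 mod 39 (each is the square of the previous):
  7^1 ≡ 7 (mod 39)
  7^2 ≡ 7² = 49 ≡ 10 (mod 39)
  7^4 ≡ 10² = 100 ≡ 22 (mod 39)
  7^8 ≡ 22² = 484 ≡ 16 (mod 39)
14 = 8 + 4 + 2, so 7^14 = 7^8 × 7^4 × 7^2 ≡ 16 × 22 × 10 (mod 39)
Multiplying step by step:
  16 × 22 = 352 ≡ 1 (mod 39)
  1 × 10 = 10 ≡ 10 (mod 39)
Result: 7^14 ≡ 10 (mod 39)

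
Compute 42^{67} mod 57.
9

Using successive squaring:
Binary expansion of 67: 1000011
Powers of 42 mod 57 (each is the square of the previous):
  42^1 ≡ 42 (mod 57)
  42^2 ≡ 42² = 1764 ≡ 54 (mod 57)
  42^4 ≡ 54² = 2916 ≡ 9 (mod 57)
  42^8 ≡ 9² = 81 ≡ 24 (mod 57)
  42^16 ≡ 24² = 576 ≡ 6 (mod 57)
  42^32 ≡ 6² = 36 ≡ 36 (mod 57)
  42^64 ≡ 36² = 1296 ≡ 42 (mod 57)
67 = 64 + 2 + 1, so 42^67 = 42^64 × 42^2 × 42^1 ≡ 42 × 54 × 42 (mod 57)
Multiplying step by step:
  42 × 54 = 2268 ≡ 45 (mod 57)
  45 × 42 = 1890 ≡ 9 (mod 57)
Result: 42^67 ≡ 9 (mod 57)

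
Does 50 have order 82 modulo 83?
p - 1 = 82 has prime divisors 2, 41. Check 50^(82/q) mod 83 for each: 50^(82/2) = 50^41 ≡ 82, 50^(82/41) = 50^2 ≡ 10 (mod 83). None of these is 1, so 50 has order 82 = φ(83), so it is a primitive root mod 83.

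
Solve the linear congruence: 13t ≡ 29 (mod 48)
17

Since gcd(13, 48) = 1 divides 29, a solution exists.
Multiply both sides by the inverse of 13 mod 48:
  13^(-1) mod 48 = 37
  x ≡ 37 × 29 ≡ 1073 ≡ 17 (mod 48)
Verification: 13 × 17 = 221 = 4 × 48 + 29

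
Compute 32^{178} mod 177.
28

Using successive squaring:
Binary expansion of 178: 10110010
Powers of 32 mod 177 (each is the square of the previous):
  32^1 ≡ 32 (mod 177)
  32^2 ≡ 32² = 1024 ≡ 139 (mod 177)
  32^4 ≡ 139² = 19321 ≡ 28 (mod 177)
  32^8 ≡ 28² = 784 ≡ 76 (mod 177)
  32^16 ≡ 76² = 5776 ≡ 112 (mod 177)
  32^32 ≡ 112² = 12544 ≡ 154 (mod 177)
  32^64 ≡ 154² = 23716 ≡ 175 (mod 177)
  32^128 ≡ 175² = 30625 ≡ 4 (mod 177)
178 = 128 + 32 + 16 + 2, so 32^178 = 32^128 × 32^32 × 32^16 × 32^2 ≡ 4 × 154 × 112 × 139 (mod 177)
Multiplying step by step:
  4 × 154 = 616 ≡ 85 (mod 177)
  85 × 112 = 9520 ≡ 139 (mod 177)
  139 × 139 = 19321 ≡ 28 (mod 177)
Result: 32^178 ≡ 28 (mod 177)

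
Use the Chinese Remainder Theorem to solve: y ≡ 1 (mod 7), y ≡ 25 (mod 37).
99

Using the Chinese Remainder Theorem:
M = product of moduli = 259
For equation 1: M_1 = 37, 37 ≡ 2 (mod 7), inverse of 37 mod 7 is 4 (check: 2 × 4 = 8 ≡ 1 (mod 7))
For equation 2: M_2 = 7, 7 ≡ 7 (mod 37), inverse of 7 mod 37 is 16 (check: 7 × 16 = 112 ≡ 1 (mod 37))
Combine: y ≡ Σ r_i×M_i×(M_i⁻¹ mod m_i) = 1×37×4 + 25×7×16 = 148 + 2800 = 2948
2948 mod 259 = 99
y ≡ 99 (mod 259)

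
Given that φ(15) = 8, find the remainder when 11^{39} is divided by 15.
By Euler: 11^{8} ≡ 1 (mod 15) since gcd(11, 15) = 1. 39 = 4×8 + 7. So 11^{39} ≡ 11^{7} ≡ 11 (mod 15)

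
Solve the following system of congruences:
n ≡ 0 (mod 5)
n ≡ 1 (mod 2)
5

Using the Chinese Remainder Theorem:
M = product of moduli = 10
For equation 1: M_1 = 2, 2 ≡ 2 (mod 5), inverse of 2 mod 5 is 3 (check: 2 × 3 = 6 ≡ 1 (mod 5))
For equation 2: M_2 = 5, 5 ≡ 1 (mod 2), inverse of 5 mod 2 is 1 (check: 1 × 1 = 1 ≡ 1 (mod 2))
Combine: n ≡ Σ r_i×M_i×(M_i⁻¹ mod m_i) = 0×2×3 + 1×5×1 = 0 + 5 = 5
5 mod 10 = 5
n ≡ 5 (mod 10)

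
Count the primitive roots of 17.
8

The number of primitive roots modulo p is φ(p-1) = φ(16)
φ(16) = 8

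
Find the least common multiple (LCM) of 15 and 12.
60

First find GCD(15, 12) using the Euclidean algorithm:
15 = 1 × 12 + 3
12 = 4 × 3 + 0
GCD(15, 12) = 3

LCM formula: LCM(a, b) = (a × b) / GCD(a, b)
LCM(15, 12) = (15 × 12) / 3
LCM(15, 12) = 180 / 3
LCM(15, 12) = 60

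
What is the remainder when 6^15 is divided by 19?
Using repeated squaring. 15 = 8 + 4 + 2 + 1 (binary 1111). Repeated squaring mod 19: 6^1 ≡ 6; 6^2 ≡ 6² = 36 ≡ 17; 6^4 ≡ 17² = 289 ≡ 4; 6^8 ≡ 4² = 16 ≡ 16. Multiply: 6^15 = 6^8 × 6^4 × 6^2 × 6^1 ≡ 16 × 4 × 17 × 6 (mod 19): 16 × 4 = 64 ≡ 7; 7 × 17 = 119 ≡ 5; 5 × 6 = 30 ≡ 11. So 6^15 ≡ 11 (mod 19).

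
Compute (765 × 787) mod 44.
3

(765 × 787) = 602055
602055 mod 44 = 3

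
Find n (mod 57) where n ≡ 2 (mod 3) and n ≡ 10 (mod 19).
M = 3 × 19 = 57. M₁ = 19, y₁ ≡ 1 (mod 3). M₂ = 3, y₂ ≡ 13 (mod 19). n = 2×19×1 + 10×3×13 ≡ 29 (mod 57)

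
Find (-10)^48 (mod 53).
Using repeated squaring. (-10) ≡ 43 (mod 53). 48 = 32 + 16 (binary 110000). Repeated squaring mod 53: 43^1 ≡ 43; 43^2 ≡ 43² = 1849 ≡ 47; 43^4 ≡ 47² = 2209 ≡ 36; 43^8 ≡ 36² = 1296 ≡ 24; 43^16 ≡ 24² = 576 ≡ 46; 43^32 ≡ 46² = 2116 ≡ 49. Multiply: (-10)^48 ≡ 43^32 × 43^16 ≡ 49 × 46 (mod 53): 49 × 46 = 2254 ≡ 28. So (-10)^48 ≡ 28 (mod 53).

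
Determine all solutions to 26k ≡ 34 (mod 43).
41

Since gcd(26, 43) = 1 divides 34, a solution exists.
Multiply both sides by the inverse of 26 mod 43:
  26^(-1) mod 43 = 5
  x ≡ 5 × 34 ≡ 170 ≡ 41 (mod 43)
Verification: 26 × 41 = 1066 = 24 × 43 + 34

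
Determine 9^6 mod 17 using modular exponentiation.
6 = 4 + 2 (binary 110). Repeated squaring mod 17: 9^1 ≡ 9; 9^2 ≡ 9² = 81 ≡ 13; 9^4 ≡ 13² = 169 ≡ 16. Multiply: 9^6 = 9^4 × 9^2 ≡ 16 × 13 (mod 17): 16 × 13 = 208 ≡ 4. So 9^6 ≡ 4 (mod 17).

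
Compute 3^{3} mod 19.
8

Using successive squaring:
Binary expansion of 3: 11
Powers of 3 mod 19 (each is the square of the previous):
  3^1 ≡ 3 (mod 19)
  3^2 ≡ 3² = 9 ≡ 9 (mod 19)
3 = 2 + 1, so 3^3 = 3^2 × 3^1 ≡ 9 × 3 (mod 19)
Multiplying step by step:
  9 × 3 = 27 ≡ 8 (mod 19)
Result: 3^3 ≡ 8 (mod 19)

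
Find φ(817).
756

Prime factorization: 817 = 19 × 43
Using the formula φ(n) = n × Π(1 - 1/p) for each prime factor p:
φ(817) = 817 × (1 - 1/19) × (1 - 1/43)
φ(817) = 756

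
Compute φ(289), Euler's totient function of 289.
272

Prime factorization: 289 = 17^2
Using the formula φ(n) = n × Π(1 - 1/p) for each prime factor p:
φ(289) = 289 × (1 - 1/17)
φ(289) = 272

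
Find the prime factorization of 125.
5^3

Divide by primes starting from smallest:
125 ÷ 5 = 25
25 ÷ 5 = 5
5 ÷ 5 = 1

125 = 5^3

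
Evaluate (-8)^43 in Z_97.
Using repeated squaring. (-8) ≡ 89 (mod 97). 43 = 32 + 8 + 2 + 1 (binary 101011). Repeated squaring mod 97: 89^1 ≡ 89; 89^2 ≡ 89² = 7921 ≡ 64; 89^4 ≡ 64² = 4096 ≡ 22; 89^8 ≡ 22² = 484 ≡ 96; 89^16 ≡ 96² = 9216 ≡ 1; 89^32 ≡ 1² = 1 ≡ 1. Multiply: (-8)^43 ≡ 89^32 × 89^8 × 89^2 × 89^1 ≡ 1 × 96 × 64 × 89 (mod 97): 1 × 96 = 96 ≡ 96; 96 × 64 = 6144 ≡ 33; 33 × 89 = 2937 ≡ 27. So (-8)^43 ≡ 27 (mod 97).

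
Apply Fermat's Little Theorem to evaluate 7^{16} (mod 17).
1

By Fermat's Little Theorem, a^(p-1) ≡ 1 (mod p) for prime p and gcd(a, p) = 1
Here p = 17, so 7^16 ≡ 1 (mod 17)
We can reduce the exponent: 16 mod 16 = 0
So 7^16 ≡ 7^0 (mod 17)
Computing: 7^0 mod 17 = 1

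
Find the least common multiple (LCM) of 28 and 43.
1204

First find GCD(28, 43) using the Euclidean algorithm:
28 = 0 × 43 + 28
43 = 1 × 28 + 15
28 = 1 × 15 + 13
15 = 1 × 13 + 2
13 = 6 × 2 + 1
2 = 2 × 1 + 0
GCD(28, 43) = 1

LCM formula: LCM(a, b) = (a × b) / GCD(a, b)
LCM(28, 43) = (28 × 43) / 1
LCM(28, 43) = 1204 / 1
LCM(28, 43) = 1204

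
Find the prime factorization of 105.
3 × 5 × 7

Divide by primes starting from smallest:
105 ÷ 3 = 35
35 ÷ 5 = 7
7 ÷ 7 = 1

105 = 3 × 5 × 7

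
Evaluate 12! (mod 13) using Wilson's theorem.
By Wilson's theorem, (12)! ≡ -1 ≡ 12 (mod 13)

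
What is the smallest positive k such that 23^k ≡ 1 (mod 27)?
Powers of 23 mod 27: 23^1≡23, 23^2≡16, 23^3≡17, 23^4≡13, 23^5≡2, 23^6≡19, 23^7≡5, 23^8≡7, 23^9≡26, 23^10≡4, 23^11≡11, 23^12≡10, 23^13≡14, 23^14≡25, 23^15≡8, 23^16≡22, 23^17≡20, 23^18≡1. Order = 18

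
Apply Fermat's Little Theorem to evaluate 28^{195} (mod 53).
1

By Fermat's Little Theorem, a^(p-1) ≡ 1 (mod p) for prime p and gcd(a, p) = 1
Here p = 53, so 28^52 ≡ 1 (mod 53)
We can reduce the exponent: 195 mod 52 = 39
So 28^195 ≡ 28^39 (mod 53)
Computing: 28^39 mod 53 = 1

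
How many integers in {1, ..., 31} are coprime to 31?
30

Prime factorization: 31 = 31
Using the formula φ(n) = n × Π(1 - 1/p) for each prime factor p:
φ(31) = 31 × (1 - 1/31)
φ(31) = 30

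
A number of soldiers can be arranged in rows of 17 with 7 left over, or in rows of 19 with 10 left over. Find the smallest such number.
M = 17 × 19 = 323. M₁ = 19, y₁ ≡ 9 (mod 17). M₂ = 17, y₂ ≡ 9 (mod 19). n = 7×19×9 + 10×17×9 ≡ 143 (mod 323). The smallest positive such number is 143.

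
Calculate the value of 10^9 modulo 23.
9 = 8 + 1 (binary 1001). Repeated squaring mod 23: 10^1 ≡ 10; 10^2 ≡ 10² = 100 ≡ 8; 10^4 ≡ 8² = 64 ≡ 18; 10^8 ≡ 18² = 324 ≡ 2. Multiply: 10^9 = 10^8 × 10^1 ≡ 2 × 10 (mod 23): 2 × 10 = 20 ≡ 20. So 10^9 ≡ 20 (mod 23).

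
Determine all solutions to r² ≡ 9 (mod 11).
The square roots of 9 mod 11 are 3 and 8. Verify: 3² = 9 ≡ 9 (mod 11)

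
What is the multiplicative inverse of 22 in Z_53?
22^(-1) ≡ 41 (mod 53). Verification: 22 × 41 = 902 ≡ 1 (mod 53)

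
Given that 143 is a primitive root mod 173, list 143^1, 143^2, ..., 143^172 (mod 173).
g^1, g^2, ..., g^{172} mod 173: {143, 35, 161, 14, 99, 144, 5, 23, 2, 113, 70, 149, 28, 25, 115, 10, 46, 4, 53, 140, 125, 56, 50, 57, 20, 92, 8, 106, 107, 77, 112, 100, 114, 40, 11, 16, 39, 41, 154, 51, 27, 55, 80, 22, 32, 78, 82, 135, 102, 54, 110, 160, 44, 64, 156, 164, 97, 31, 108, 47, 147, 88, 128, 139, 155, 21, 62, 43, 94, 121, 3, 83, 105, 137, 42, 124, 86, 15, 69, 6, 166, 37, 101, 84, 75, 172, 30, 138, 12, 159, 74, 29, 168, 150, 171, 60, 103, 24, 145, 148, 58, 163, 127, 169, 120, 33, 48, 117, 123, 116, 153, 81, 165, 67, 66, 96, 61, 73, 59, 133, 162, 157, 134, 132, 19, 122, 146, 118, 93, 151, 141, 95, 91, 38, 71, 119, 63, 13, 129, 109, 17, 9, 76, 142, 65, 126, 26, 85, 45, 34, 18, 152, 111, 130, 79, 52, 170, 90, 68, 36, 131, 49, 87, 158, 104, 167, 7, 136, 72, 89, 98, 1}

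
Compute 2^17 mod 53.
Using repeated squaring. 17 = 16 + 1 (binary 10001). Repeated squaring mod 53: 2^1 ≡ 2; 2^2 ≡ 2² = 4 ≡ 4; 2^4 ≡ 4² = 16 ≡ 16; 2^8 ≡ 16² = 256 ≡ 44; 2^16 ≡ 44² = 1936 ≡ 28. Multiply: 2^17 = 2^16 × 2^1 ≡ 28 × 2 (mod 53): 28 × 2 = 56 ≡ 3. So 2^17 ≡ 3 (mod 53).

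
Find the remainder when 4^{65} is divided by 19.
By Fermat: 4^{18} ≡ 1 (mod 19). 65 = 3×18 + 11. So 4^{65} ≡ 4^{11} ≡ 16 (mod 19)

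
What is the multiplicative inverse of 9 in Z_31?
7

Using Extended Euclidean Algorithm:
gcd(9, 31) = 1
Bezout coefficients: 9 × 7 + 31 × -2 = 1
So 9 × 7 ≡ 1 (mod 31)
The inverse is 7 mod 31 = 7
Verification: 9 × 7 = 63 = 2 × 31 + 1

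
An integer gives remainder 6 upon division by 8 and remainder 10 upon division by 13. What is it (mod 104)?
M = 8 × 13 = 104. M₁ = 13, y₁ ≡ 5 (mod 8). M₂ = 8, y₂ ≡ 5 (mod 13). t = 6×13×5 + 10×8×5 ≡ 62 (mod 104). The smallest positive such number is 62.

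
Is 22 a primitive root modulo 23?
No

To verify, check if 22^(22/q) ≢ 1 (mod 23) for each prime divisor q of 22
Divisors of 22 = 22: [1, 2, 11, 22]
  22^(22/2) = 22^11 ≡ 22 (mod 23)
  22^(22/11) = 22^2 ≡ 1 (mod 23)
Conclusion: 22 is not a primitive root modulo 23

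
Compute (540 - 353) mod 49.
40

(540 - 353) = 187
187 mod 49 = 40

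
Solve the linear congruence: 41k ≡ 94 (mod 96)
14

Since gcd(41, 96) = 1 divides 94, a solution exists.
Multiply both sides by the inverse of 41 mod 96:
  41^(-1) mod 96 = 89
  x ≡ 89 × 94 ≡ 8366 ≡ 14 (mod 96)
Verification: 41 × 14 = 574 = 5 × 96 + 94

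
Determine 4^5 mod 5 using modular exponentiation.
5 = 4 + 1 (binary 101). Repeated squaring mod 5: 4^1 ≡ 4; 4^2 ≡ 4² = 16 ≡ 1; 4^4 ≡ 1² = 1 ≡ 1. Multiply: 4^5 = 4^4 × 4^1 ≡ 1 × 4 (mod 5): 1 × 4 = 4 ≡ 4. So 4^5 ≡ 4 (mod 5).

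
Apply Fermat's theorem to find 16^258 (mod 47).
By Fermat: 16^{46} ≡ 1 (mod 47). 258 ≡ 28 (mod 46). So 16^{258} ≡ 16^{28} ≡ 6 (mod 47)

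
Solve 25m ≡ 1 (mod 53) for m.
25^(-1) ≡ 17 (mod 53). Verification: 25 × 17 = 425 ≡ 1 (mod 53)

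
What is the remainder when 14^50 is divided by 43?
Using Fermat: 14^{42} ≡ 1 (mod 43). 50 ≡ 8 (mod 42). So 14^{50} ≡ 14^{8} ≡ 31 (mod 43)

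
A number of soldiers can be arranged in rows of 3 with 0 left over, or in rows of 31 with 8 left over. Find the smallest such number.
M = 3 × 31 = 93. M₁ = 31, y₁ ≡ 1 (mod 3). M₂ = 3, y₂ ≡ 21 (mod 31). z = 0×31×1 + 8×3×21 ≡ 39 (mod 93). The smallest positive such number is 39.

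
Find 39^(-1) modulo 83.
66

Using Extended Euclidean Algorithm:
gcd(39, 83) = 1
Bezout coefficients: 39 × -17 + 83 × 8 = 1
So 39 × -17 ≡ 1 (mod 83)
The inverse is -17 mod 83 = 66
Verification: 39 × 66 = 2574 = 31 × 83 + 1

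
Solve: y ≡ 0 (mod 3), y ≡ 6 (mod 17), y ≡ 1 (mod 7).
M = 3 × 17 × 7 = 357. M₁ = 119, y₁ ≡ 2 (mod 3). M₂ = 21, y₂ ≡ 13 (mod 17). M₃ = 51, y₃ ≡ 4 (mod 7). y = 0×119×2 + 6×21×13 + 1×51×4 ≡ 57 (mod 357)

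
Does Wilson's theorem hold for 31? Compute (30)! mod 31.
(30)! mod 31 = 30. Since this equals -1 (mod 31), Wilson confirms 31 is prime.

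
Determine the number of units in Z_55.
40

Prime factorization: 55 = 5 × 11
Using the formula φ(n) = n × Π(1 - 1/p) for each prime factor p:
φ(55) = 55 × (1 - 1/5) × (1 - 1/11)
φ(55) = 40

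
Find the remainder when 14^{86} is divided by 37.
By Fermat: 14^{36} ≡ 1 (mod 37). 86 = 2×36 + 14. So 14^{86} ≡ 14^{14} ≡ 11 (mod 37)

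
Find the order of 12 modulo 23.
Powers of 12 mod 23: 12^1≡12, 12^2≡6, 12^3≡3, 12^4≡13, 12^5≡18, 12^6≡9, 12^7≡16, 12^8≡8, 12^9≡4, 12^10≡2, 12^11≡1. Order = 11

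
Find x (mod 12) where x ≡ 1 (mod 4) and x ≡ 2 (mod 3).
M = 4 × 3 = 12. M₁ = 3, y₁ ≡ 3 (mod 4). M₂ = 4, y₂ ≡ 1 (mod 3). x = 1×3×3 + 2×4×1 ≡ 5 (mod 12)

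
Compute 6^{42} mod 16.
0

Using successive squaring:
Binary expansion of 42: 101010
Powers of 6 mod 16 (each is the square of the previous):
  6^1 ≡ 6 (mod 16)
  6^2 ≡ 6² = 36 ≡ 4 (mod 16)
  6^4 ≡ 4² = 16 ≡ 0 (mod 16)
  6^8 ≡ 0² = 0 ≡ 0 (mod 16)
  6^16 ≡ 0² = 0 ≡ 0 (mod 16)
  6^32 ≡ 0² = 0 ≡ 0 (mod 16)
42 = 32 + 8 + 2, so 6^42 = 6^32 × 6^8 × 6^2 ≡ 0 × 0 × 4 (mod 16)
Multiplying step by step:
  0 × 0 = 0 ≡ 0 (mod 16)
  0 × 4 = 0 ≡ 0 (mod 16)
Result: 6^42 ≡ 0 (mod 16)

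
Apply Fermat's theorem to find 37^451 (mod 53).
By Fermat: 37^{52} ≡ 1 (mod 53). 451 = 8×52 + 35. So 37^{451} ≡ 37^{35} ≡ 17 (mod 53)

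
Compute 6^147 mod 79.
Using Fermat: 6^{78} ≡ 1 (mod 79). 147 ≡ 69 (mod 78). So 6^{147} ≡ 6^{69} ≡ 57 (mod 79)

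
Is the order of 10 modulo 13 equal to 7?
No, the actual order is 6, not 7.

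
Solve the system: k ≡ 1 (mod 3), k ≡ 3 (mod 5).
M = 3 × 5 = 15. M₁ = 5, y₁ ≡ 2 (mod 3). M₂ = 3, y₂ ≡ 2 (mod 5). k = 1×5×2 + 3×3×2 ≡ 13 (mod 15)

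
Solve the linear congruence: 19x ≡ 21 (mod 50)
9

Since gcd(19, 50) = 1 divides 21, a solution exists.
Multiply both sides by the inverse of 19 mod 50:
  19^(-1) mod 50 = 29
  x ≡ 29 × 21 ≡ 609 ≡ 9 (mod 50)
Verification: 19 × 9 = 171 = 3 × 50 + 21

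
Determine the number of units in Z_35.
24

Prime factorization: 35 = 5 × 7
Using the formula φ(n) = n × Π(1 - 1/p) for each prime factor p:
φ(35) = 35 × (1 - 1/5) × (1 - 1/7)
φ(35) = 24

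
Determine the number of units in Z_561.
320

Prime factorization: 561 = 3 × 11 × 17
Using the formula φ(n) = n × Π(1 - 1/p) for each prime factor p:
φ(561) = 561 × (1 - 1/3) × (1 - 1/11) × (1 - 1/17)
φ(561) = 320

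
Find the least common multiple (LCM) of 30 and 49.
1470

First find GCD(30, 49) using the Euclidean algorithm:
30 = 0 × 49 + 30
49 = 1 × 30 + 19
30 = 1 × 19 + 11
19 = 1 × 11 + 8
11 = 1 × 8 + 3
8 = 2 × 3 + 2
3 = 1 × 2 + 1
2 = 2 × 1 + 0
GCD(30, 49) = 1

LCM formula: LCM(a, b) = (a × b) / GCD(a, b)
LCM(30, 49) = (30 × 49) / 1
LCM(30, 49) = 1470 / 1
LCM(30, 49) = 1470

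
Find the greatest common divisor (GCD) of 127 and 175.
1

Using the Euclidean algorithm:
127 = 0 × 175 + 127
175 = 1 × 127 + 48
127 = 2 × 48 + 31
48 = 1 × 31 + 17
31 = 1 × 17 + 14
17 = 1 × 14 + 3
14 = 4 × 3 + 2
3 = 1 × 2 + 1
2 = 2 × 1 + 0

GCD(127, 175) = 1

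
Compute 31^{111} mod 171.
37

Using successive squaring:
Binary expansion of 111: 1101111
Powers of 31 mod 171 (each is the square of the previous):
  31^1 ≡ 31 (mod 171)
  31^2 ≡ 31² = 961 ≡ 106 (mod 171)
  31^4 ≡ 106² = 11236 ≡ 121 (mod 171)
  31^8 ≡ 121² = 14641 ≡ 106 (mod 171)
  31^16 ≡ 106² = 11236 ≡ 121 (mod 171)
  31^32 ≡ 121² = 14641 ≡ 106 (mod 171)
  31^64 ≡ 106² = 11236 ≡ 121 (mod 171)
111 = 64 + 32 + 8 + 4 + 2 + 1, so 31^111 = 31^64 × 31^32 × 31^8 × 31^4 × 31^2 × 31^1 ≡ 121 × 106 × 106 × 121 × 106 × 31 (mod 171)
Multiplying step by step:
  121 × 106 = 12826 ≡ 1 (mod 171)
  1 × 106 = 106 ≡ 106 (mod 171)
  106 × 121 = 12826 ≡ 1 (mod 171)
  1 × 106 = 106 ≡ 106 (mod 171)
  106 × 31 = 3286 ≡ 37 (mod 171)
Result: 31^111 ≡ 37 (mod 171)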